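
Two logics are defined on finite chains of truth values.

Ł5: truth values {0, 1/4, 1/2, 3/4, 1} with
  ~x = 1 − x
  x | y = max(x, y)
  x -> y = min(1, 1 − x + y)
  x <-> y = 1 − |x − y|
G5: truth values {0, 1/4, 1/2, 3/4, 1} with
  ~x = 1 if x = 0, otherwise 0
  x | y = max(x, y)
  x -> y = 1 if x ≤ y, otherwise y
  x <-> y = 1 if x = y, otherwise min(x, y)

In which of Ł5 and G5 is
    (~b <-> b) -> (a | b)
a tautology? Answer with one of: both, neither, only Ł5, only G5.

In Ł5: at a = 0, b = 1/4 the value is 3/4 — not a tautology.
In G5: every assignment gives 1 — tautology.

only G5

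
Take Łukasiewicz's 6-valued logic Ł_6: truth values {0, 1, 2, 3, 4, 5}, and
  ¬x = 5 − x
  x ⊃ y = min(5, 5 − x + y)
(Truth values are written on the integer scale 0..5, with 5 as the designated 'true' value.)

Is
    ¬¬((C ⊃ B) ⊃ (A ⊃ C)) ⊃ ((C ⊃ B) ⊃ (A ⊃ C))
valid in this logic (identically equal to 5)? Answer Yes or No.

At A = 3, B = 1, C = 5, for instance:
C ⊃ B = 5 ⊃ 1 = 1
A ⊃ C = 3 ⊃ 5 = 5
(C ⊃ B) ⊃ (A ⊃ C) = 1 ⊃ 5 = 5
¬((C ⊃ B) ⊃ (A ⊃ C)) = ¬5 = 0
¬¬((C ⊃ B) ⊃ (A ⊃ C)) = ¬0 = 5
¬¬((C ⊃ B) ⊃ (A ⊃ C)) ⊃ ((C ⊃ B) ⊃ (A ⊃ C)) = 5 ⊃ 5 = 5
and checking the remaining 215 assignments likewise gives ≥ 5 in every case.

Yes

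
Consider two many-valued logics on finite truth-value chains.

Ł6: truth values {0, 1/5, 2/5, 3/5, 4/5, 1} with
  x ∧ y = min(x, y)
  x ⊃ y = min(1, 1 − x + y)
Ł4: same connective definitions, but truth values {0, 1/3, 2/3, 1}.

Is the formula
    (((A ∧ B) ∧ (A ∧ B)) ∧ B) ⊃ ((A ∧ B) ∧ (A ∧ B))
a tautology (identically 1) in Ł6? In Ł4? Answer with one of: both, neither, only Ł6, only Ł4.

both

In Ł6: every assignment gives 1 — tautology.
In Ł4: every assignment gives 1 — tautology.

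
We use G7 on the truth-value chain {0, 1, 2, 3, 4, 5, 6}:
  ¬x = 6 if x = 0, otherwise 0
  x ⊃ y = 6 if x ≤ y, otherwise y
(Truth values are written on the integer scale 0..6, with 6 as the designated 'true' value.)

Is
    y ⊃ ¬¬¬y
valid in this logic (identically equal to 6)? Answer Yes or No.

Counterexample: take y = 1.
¬y = ¬1 = 0
¬¬y = ¬0 = 6
¬¬¬y = ¬6 = 0
y ⊃ ¬¬¬y = 1 ⊃ 0 = 0
This gives 0 ≠ 6.

No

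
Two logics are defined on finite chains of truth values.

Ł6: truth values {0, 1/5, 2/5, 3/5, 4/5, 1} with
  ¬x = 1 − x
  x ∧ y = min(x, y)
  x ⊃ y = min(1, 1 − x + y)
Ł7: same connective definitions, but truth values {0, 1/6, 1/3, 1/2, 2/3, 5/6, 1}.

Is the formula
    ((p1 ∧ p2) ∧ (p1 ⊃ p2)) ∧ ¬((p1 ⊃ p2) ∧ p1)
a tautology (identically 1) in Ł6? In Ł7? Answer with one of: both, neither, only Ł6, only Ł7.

In Ł6: at p1 = 0, p2 = 0 the value is 0 — not a tautology.
In Ł7: at p1 = 0, p2 = 0 the value is 0 — not a tautology.

neither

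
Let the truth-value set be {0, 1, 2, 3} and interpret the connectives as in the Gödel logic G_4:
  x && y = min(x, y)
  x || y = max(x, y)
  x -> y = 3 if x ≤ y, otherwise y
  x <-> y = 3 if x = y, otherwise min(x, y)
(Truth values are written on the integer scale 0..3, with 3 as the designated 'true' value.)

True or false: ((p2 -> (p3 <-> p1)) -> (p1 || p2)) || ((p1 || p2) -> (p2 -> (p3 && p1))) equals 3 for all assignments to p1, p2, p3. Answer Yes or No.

Counterexample: take p1 = 0, p2 = 1, p3 = 0.
p3 <-> p1 = 0 <-> 0 = 3
p2 -> (p3 <-> p1) = 1 -> 3 = 3
p1 || p2 = 0 || 1 = 1
(p2 -> (p3 <-> p1)) -> (p1 || p2) = 3 -> 1 = 1
p1 || p2 = 0 || 1 = 1
p3 && p1 = 0 && 0 = 0
p2 -> (p3 && p1) = 1 -> 0 = 0
(p1 || p2) -> (p2 -> (p3 && p1)) = 1 -> 0 = 0
((p2 -> (p3 <-> p1)) -> (p1 || p2)) || ((p1 || p2) -> (p2 -> (p3 && p1))) = 1 || 0 = 1
This gives 1 ≠ 3.

No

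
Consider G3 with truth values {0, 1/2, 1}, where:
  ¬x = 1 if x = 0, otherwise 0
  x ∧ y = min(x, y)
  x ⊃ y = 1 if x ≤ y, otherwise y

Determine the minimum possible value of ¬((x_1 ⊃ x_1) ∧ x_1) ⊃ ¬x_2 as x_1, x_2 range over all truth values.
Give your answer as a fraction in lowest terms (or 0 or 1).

0

Take x_1 = 0, x_2 = 1/2:
x_1 ⊃ x_1 = 0 ⊃ 0 = 1
(x_1 ⊃ x_1) ∧ x_1 = 1 ∧ 0 = 0
¬((x_1 ⊃ x_1) ∧ x_1) = ¬0 = 1
¬x_2 = ¬1/2 = 0
¬((x_1 ⊃ x_1) ∧ x_1) ⊃ ¬x_2 = 1 ⊃ 0 = 0
No assignment yields a value below 0, so this is the minimum.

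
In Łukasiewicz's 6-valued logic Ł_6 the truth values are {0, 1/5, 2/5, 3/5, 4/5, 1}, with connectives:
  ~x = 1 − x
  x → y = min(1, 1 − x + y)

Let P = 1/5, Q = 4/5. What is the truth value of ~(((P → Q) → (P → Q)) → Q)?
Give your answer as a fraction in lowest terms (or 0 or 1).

1/5

P → Q = 1/5 → 4/5 = 1
P → Q = 1/5 → 4/5 = 1
(P → Q) → (P → Q) = 1 → 1 = 1
((P → Q) → (P → Q)) → Q = 1 → 4/5 = 4/5
~(((P → Q) → (P → Q)) → Q) = ~4/5 = 1/5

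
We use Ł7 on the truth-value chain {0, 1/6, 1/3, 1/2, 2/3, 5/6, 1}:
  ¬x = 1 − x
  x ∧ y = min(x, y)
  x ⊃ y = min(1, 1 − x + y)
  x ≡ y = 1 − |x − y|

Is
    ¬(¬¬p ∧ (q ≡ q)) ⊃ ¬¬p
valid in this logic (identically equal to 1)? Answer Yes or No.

No

Counterexample: take p = 0, q = 0.
¬p = ¬0 = 1
¬¬p = ¬1 = 0
q ≡ q = 0 ≡ 0 = 1
¬¬p ∧ (q ≡ q) = 0 ∧ 1 = 0
¬(¬¬p ∧ (q ≡ q)) = ¬0 = 1
¬(¬¬p ∧ (q ≡ q)) ⊃ ¬¬p = 1 ⊃ 0 = 0
This gives 0 ≠ 1.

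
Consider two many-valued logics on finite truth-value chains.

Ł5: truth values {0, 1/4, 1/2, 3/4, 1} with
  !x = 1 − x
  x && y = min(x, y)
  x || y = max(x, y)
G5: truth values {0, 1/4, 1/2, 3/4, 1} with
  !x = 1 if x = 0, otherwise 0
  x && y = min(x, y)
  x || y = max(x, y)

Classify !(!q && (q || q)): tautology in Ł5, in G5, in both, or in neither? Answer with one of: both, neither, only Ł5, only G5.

In Ł5: at q = 1/4 the value is 3/4 — not a tautology.
In G5: every assignment gives 1 — tautology.

only G5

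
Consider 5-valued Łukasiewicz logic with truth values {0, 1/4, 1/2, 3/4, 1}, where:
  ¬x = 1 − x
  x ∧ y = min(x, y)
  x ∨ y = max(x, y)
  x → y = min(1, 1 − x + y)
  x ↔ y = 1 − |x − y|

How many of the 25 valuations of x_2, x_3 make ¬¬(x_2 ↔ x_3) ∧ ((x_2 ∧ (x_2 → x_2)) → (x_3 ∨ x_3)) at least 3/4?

13

value 1: 5 assignments (counts)
value 3/4: 8 assignments (counts)
value 1/2: 6 assignments
value 1/4: 4 assignments
value 0: 2 assignments
So 13 of the 25 assignments meet the threshold.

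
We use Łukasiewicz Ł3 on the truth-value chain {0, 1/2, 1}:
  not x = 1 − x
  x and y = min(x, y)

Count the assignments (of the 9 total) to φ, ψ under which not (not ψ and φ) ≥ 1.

φ = 0, ψ = 0 ↦ 1  ≥
φ = 0, ψ = 1/2 ↦ 1  ≥
φ = 0, ψ = 1 ↦ 1  ≥
φ = 1/2, ψ = 0 ↦ 1/2  <
φ = 1/2, ψ = 1/2 ↦ 1/2  <
φ = 1/2, ψ = 1 ↦ 1  ≥
φ = 1, ψ = 0 ↦ 0  <
φ = 1, ψ = 1/2 ↦ 1/2  <
φ = 1, ψ = 1 ↦ 1  ≥
So 5 of the 9 assignments meet the threshold.

5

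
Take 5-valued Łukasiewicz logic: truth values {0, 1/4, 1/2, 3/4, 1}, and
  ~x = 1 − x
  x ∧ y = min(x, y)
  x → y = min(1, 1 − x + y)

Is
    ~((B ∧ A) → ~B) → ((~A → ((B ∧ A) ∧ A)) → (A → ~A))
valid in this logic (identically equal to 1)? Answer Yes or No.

Counterexample: take A = 3/4, B = 1.
B ∧ A = 1 ∧ 3/4 = 3/4
~B = ~1 = 0
(B ∧ A) → ~B = 3/4 → 0 = 1/4
~((B ∧ A) → ~B) = ~1/4 = 3/4
~A = ~3/4 = 1/4
B ∧ A = 1 ∧ 3/4 = 3/4
(B ∧ A) ∧ A = 3/4 ∧ 3/4 = 3/4
~A → ((B ∧ A) ∧ A) = 1/4 → 3/4 = 1
~A = ~3/4 = 1/4
A → ~A = 3/4 → 1/4 = 1/2
(~A → ((B ∧ A) ∧ A)) → (A → ~A) = 1 → 1/2 = 1/2
~((B ∧ A) → ~B) → ((~A → ((B ∧ A) ∧ A)) → (A → ~A)) = 3/4 → 1/2 = 3/4
This gives 3/4 ≠ 1.

No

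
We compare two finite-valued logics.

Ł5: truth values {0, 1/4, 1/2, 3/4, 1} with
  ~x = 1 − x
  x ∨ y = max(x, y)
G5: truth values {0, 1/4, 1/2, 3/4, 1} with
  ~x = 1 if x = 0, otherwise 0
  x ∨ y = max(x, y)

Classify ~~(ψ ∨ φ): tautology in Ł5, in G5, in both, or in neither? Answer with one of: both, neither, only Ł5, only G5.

In Ł5: at φ = 0, ψ = 0 the value is 0 — not a tautology.
In G5: at φ = 0, ψ = 0 the value is 0 — not a tautology.

neither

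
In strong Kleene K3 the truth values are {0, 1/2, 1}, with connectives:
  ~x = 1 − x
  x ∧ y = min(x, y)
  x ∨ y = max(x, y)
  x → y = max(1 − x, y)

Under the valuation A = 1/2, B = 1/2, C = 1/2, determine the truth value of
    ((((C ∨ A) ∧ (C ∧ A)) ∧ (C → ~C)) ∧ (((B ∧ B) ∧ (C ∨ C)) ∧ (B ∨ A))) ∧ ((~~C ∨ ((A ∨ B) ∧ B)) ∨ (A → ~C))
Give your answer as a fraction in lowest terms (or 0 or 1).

1/2

C ∨ A = 1/2 ∨ 1/2 = 1/2
C ∧ A = 1/2 ∧ 1/2 = 1/2
(C ∨ A) ∧ (C ∧ A) = 1/2 ∧ 1/2 = 1/2
~C = ~1/2 = 1/2
C → ~C = 1/2 → 1/2 = 1/2
((C ∨ A) ∧ (C ∧ A)) ∧ (C → ~C) = 1/2 ∧ 1/2 = 1/2
B ∧ B = 1/2 ∧ 1/2 = 1/2
C ∨ C = 1/2 ∨ 1/2 = 1/2
(B ∧ B) ∧ (C ∨ C) = 1/2 ∧ 1/2 = 1/2
B ∨ A = 1/2 ∨ 1/2 = 1/2
((B ∧ B) ∧ (C ∨ C)) ∧ (B ∨ A) = 1/2 ∧ 1/2 = 1/2
(((C ∨ A) ∧ (C ∧ A)) ∧ (C → ~C)) ∧ (((B ∧ B) ∧ (C ∨ C)) ∧ (B ∨ A)) = 1/2 ∧ 1/2 = 1/2
~C = ~1/2 = 1/2
~~C = ~1/2 = 1/2
A ∨ B = 1/2 ∨ 1/2 = 1/2
(A ∨ B) ∧ B = 1/2 ∧ 1/2 = 1/2
~~C ∨ ((A ∨ B) ∧ B) = 1/2 ∨ 1/2 = 1/2
~C = ~1/2 = 1/2
A → ~C = 1/2 → 1/2 = 1/2
(~~C ∨ ((A ∨ B) ∧ B)) ∨ (A → ~C) = 1/2 ∨ 1/2 = 1/2
((((C ∨ A) ∧ (C ∧ A)) ∧ (C → ~C)) ∧ (((B ∧ B) ∧ (C ∨ C)) ∧ (B ∨ A))) ∧ ((~~C ∨ ((A ∨ B) ∧ B)) ∨ (A → ~C)) = 1/2 ∧ 1/2 = 1/2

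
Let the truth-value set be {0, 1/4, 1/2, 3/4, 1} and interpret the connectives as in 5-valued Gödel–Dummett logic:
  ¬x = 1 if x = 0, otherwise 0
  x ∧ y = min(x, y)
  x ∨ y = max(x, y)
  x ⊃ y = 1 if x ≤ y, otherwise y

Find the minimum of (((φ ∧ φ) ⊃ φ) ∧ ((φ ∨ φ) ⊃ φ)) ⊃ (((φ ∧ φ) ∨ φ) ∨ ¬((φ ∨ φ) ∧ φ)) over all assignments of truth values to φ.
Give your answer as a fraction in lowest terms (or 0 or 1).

1/4

Take φ = 1/4:
φ ∧ φ = 1/4 ∧ 1/4 = 1/4
(φ ∧ φ) ⊃ φ = 1/4 ⊃ 1/4 = 1
φ ∨ φ = 1/4 ∨ 1/4 = 1/4
(φ ∨ φ) ⊃ φ = 1/4 ⊃ 1/4 = 1
((φ ∧ φ) ⊃ φ) ∧ ((φ ∨ φ) ⊃ φ) = 1 ∧ 1 = 1
φ ∧ φ = 1/4 ∧ 1/4 = 1/4
(φ ∧ φ) ∨ φ = 1/4 ∨ 1/4 = 1/4
φ ∨ φ = 1/4 ∨ 1/4 = 1/4
(φ ∨ φ) ∧ φ = 1/4 ∧ 1/4 = 1/4
¬((φ ∨ φ) ∧ φ) = ¬1/4 = 0
((φ ∧ φ) ∨ φ) ∨ ¬((φ ∨ φ) ∧ φ) = 1/4 ∨ 0 = 1/4
(((φ ∧ φ) ⊃ φ) ∧ ((φ ∨ φ) ⊃ φ)) ⊃ (((φ ∧ φ) ∨ φ) ∨ ¬((φ ∨ φ) ∧ φ)) = 1 ⊃ 1/4 = 1/4
No assignment yields a value below 1/4, so this is the minimum.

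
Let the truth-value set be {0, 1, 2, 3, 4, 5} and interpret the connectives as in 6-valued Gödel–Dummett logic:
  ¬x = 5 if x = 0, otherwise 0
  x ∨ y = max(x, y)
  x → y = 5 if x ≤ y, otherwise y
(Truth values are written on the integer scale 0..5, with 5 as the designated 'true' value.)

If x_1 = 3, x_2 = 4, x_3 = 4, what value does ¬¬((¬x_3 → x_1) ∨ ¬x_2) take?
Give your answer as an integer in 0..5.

¬x_3 = ¬4 = 0
¬x_3 → x_1 = 0 → 3 = 5
¬x_2 = ¬4 = 0
(¬x_3 → x_1) ∨ ¬x_2 = 5 ∨ 0 = 5
¬((¬x_3 → x_1) ∨ ¬x_2) = ¬5 = 0
¬¬((¬x_3 → x_1) ∨ ¬x_2) = ¬0 = 5

5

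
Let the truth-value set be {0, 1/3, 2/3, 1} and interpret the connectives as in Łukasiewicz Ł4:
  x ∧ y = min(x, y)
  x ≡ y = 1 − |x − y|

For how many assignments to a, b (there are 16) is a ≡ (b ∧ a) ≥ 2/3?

a = 0, b = 0 ↦ 1  ≥
a = 0, b = 1/3 ↦ 1  ≥
a = 0, b = 2/3 ↦ 1  ≥
a = 0, b = 1 ↦ 1  ≥
a = 1/3, b = 0 ↦ 2/3  ≥
a = 1/3, b = 1/3 ↦ 1  ≥
a = 1/3, b = 2/3 ↦ 1  ≥
a = 1/3, b = 1 ↦ 1  ≥
a = 2/3, b = 0 ↦ 1/3  <
a = 2/3, b = 1/3 ↦ 2/3  ≥
a = 2/3, b = 2/3 ↦ 1  ≥
a = 2/3, b = 1 ↦ 1  ≥
a = 1, b = 0 ↦ 0  <
a = 1, b = 1/3 ↦ 1/3  <
a = 1, b = 2/3 ↦ 2/3  ≥
a = 1, b = 1 ↦ 1  ≥
So 13 of the 16 assignments meet the threshold.

13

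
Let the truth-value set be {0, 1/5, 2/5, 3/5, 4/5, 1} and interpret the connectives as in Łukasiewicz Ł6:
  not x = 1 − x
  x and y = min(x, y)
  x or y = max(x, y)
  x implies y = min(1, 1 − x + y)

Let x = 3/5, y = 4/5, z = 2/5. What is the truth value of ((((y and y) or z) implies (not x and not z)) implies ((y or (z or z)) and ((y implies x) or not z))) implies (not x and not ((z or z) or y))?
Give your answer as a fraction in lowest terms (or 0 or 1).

y and y = 4/5 and 4/5 = 4/5
(y and y) or z = 4/5 or 2/5 = 4/5
not x = not 3/5 = 2/5
not z = not 2/5 = 3/5
not x and not z = 2/5 and 3/5 = 2/5
((y and y) or z) implies (not x and not z) = 4/5 implies 2/5 = 3/5
z or z = 2/5 or 2/5 = 2/5
y or (z or z) = 4/5 or 2/5 = 4/5
y implies x = 4/5 implies 3/5 = 4/5
not z = not 2/5 = 3/5
(y implies x) or not z = 4/5 or 3/5 = 4/5
(y or (z or z)) and ((y implies x) or not z) = 4/5 and 4/5 = 4/5
(((y and y) or z) implies (not x and not z)) implies ((y or (z or z)) and ((y implies x) or not z)) = 3/5 implies 4/5 = 1
not x = not 3/5 = 2/5
z or z = 2/5 or 2/5 = 2/5
(z or z) or y = 2/5 or 4/5 = 4/5
not ((z or z) or y) = not 4/5 = 1/5
not x and not ((z or z) or y) = 2/5 and 1/5 = 1/5
((((y and y) or z) implies (not x and not z)) implies ((y or (z or z)) and ((y implies x) or not z))) implies (not x and not ((z or z) or y)) = 1 implies 1/5 = 1/5

1/5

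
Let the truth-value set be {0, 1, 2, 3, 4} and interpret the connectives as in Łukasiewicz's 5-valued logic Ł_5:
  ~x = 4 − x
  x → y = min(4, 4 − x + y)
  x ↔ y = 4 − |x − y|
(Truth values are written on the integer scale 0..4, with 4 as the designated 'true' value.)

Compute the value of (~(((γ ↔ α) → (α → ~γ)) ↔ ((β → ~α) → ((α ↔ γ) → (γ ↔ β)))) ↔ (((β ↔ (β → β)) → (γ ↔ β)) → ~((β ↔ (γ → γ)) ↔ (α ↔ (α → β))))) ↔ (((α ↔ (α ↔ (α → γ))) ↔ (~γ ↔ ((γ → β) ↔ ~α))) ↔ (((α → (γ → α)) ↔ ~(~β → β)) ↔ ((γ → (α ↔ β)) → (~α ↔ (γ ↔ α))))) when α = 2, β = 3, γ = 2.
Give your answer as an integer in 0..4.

3

γ ↔ α = 2 ↔ 2 = 4
~γ = ~2 = 2
α → ~γ = 2 → 2 = 4
(γ ↔ α) → (α → ~γ) = 4 → 4 = 4
~α = ~2 = 2
β → ~α = 3 → 2 = 3
α ↔ γ = 2 ↔ 2 = 4
γ ↔ β = 2 ↔ 3 = 3
(α ↔ γ) → (γ ↔ β) = 4 → 3 = 3
(β → ~α) → ((α ↔ γ) → (γ ↔ β)) = 3 → 3 = 4
((γ ↔ α) → (α → ~γ)) ↔ ((β → ~α) → ((α ↔ γ) → (γ ↔ β))) = 4 ↔ 4 = 4
~(((γ ↔ α) → (α → ~γ)) ↔ ((β → ~α) → ((α ↔ γ) → (γ ↔ β)))) = ~4 = 0
β → β = 3 → 3 = 4
β ↔ (β → β) = 3 ↔ 4 = 3
γ ↔ β = 2 ↔ 3 = 3
(β ↔ (β → β)) → (γ ↔ β) = 3 → 3 = 4
γ → γ = 2 → 2 = 4
β ↔ (γ → γ) = 3 ↔ 4 = 3
α → β = 2 → 3 = 4
α ↔ (α → β) = 2 ↔ 4 = 2
(β ↔ (γ → γ)) ↔ (α ↔ (α → β)) = 3 ↔ 2 = 3
~((β ↔ (γ → γ)) ↔ (α ↔ (α → β))) = ~3 = 1
((β ↔ (β → β)) → (γ ↔ β)) → ~((β ↔ (γ → γ)) ↔ (α ↔ (α → β))) = 4 → 1 = 1
~(((γ ↔ α) → (α → ~γ)) ↔ ((β → ~α) → ((α ↔ γ) → (γ ↔ β)))) ↔ (((β ↔ (β → β)) → (γ ↔ β)) → ~((β ↔ (γ → γ)) ↔ (α ↔ (α → β)))) = 0 ↔ 1 = 3
α → γ = 2 → 2 = 4
α ↔ (α → γ) = 2 ↔ 4 = 2
α ↔ (α ↔ (α → γ)) = 2 ↔ 2 = 4
~γ = ~2 = 2
γ → β = 2 → 3 = 4
~α = ~2 = 2
(γ → β) ↔ ~α = 4 ↔ 2 = 2
~γ ↔ ((γ → β) ↔ ~α) = 2 ↔ 2 = 4
(α ↔ (α ↔ (α → γ))) ↔ (~γ ↔ ((γ → β) ↔ ~α)) = 4 ↔ 4 = 4
γ → α = 2 → 2 = 4
α → (γ → α) = 2 → 4 = 4
~β = ~3 = 1
~β → β = 1 → 3 = 4
~(~β → β) = ~4 = 0
(α → (γ → α)) ↔ ~(~β → β) = 4 ↔ 0 = 0
α ↔ β = 2 ↔ 3 = 3
γ → (α ↔ β) = 2 → 3 = 4
~α = ~2 = 2
γ ↔ α = 2 ↔ 2 = 4
~α ↔ (γ ↔ α) = 2 ↔ 4 = 2
(γ → (α ↔ β)) → (~α ↔ (γ ↔ α)) = 4 → 2 = 2
((α → (γ → α)) ↔ ~(~β → β)) ↔ ((γ → (α ↔ β)) → (~α ↔ (γ ↔ α))) = 0 ↔ 2 = 2
((α ↔ (α ↔ (α → γ))) ↔ (~γ ↔ ((γ → β) ↔ ~α))) ↔ (((α → (γ → α)) ↔ ~(~β → β)) ↔ ((γ → (α ↔ β)) → (~α ↔ (γ ↔ α)))) = 4 ↔ 2 = 2
(~(((γ ↔ α) → (α → ~γ)) ↔ ((β → ~α) → ((α ↔ γ) → (γ ↔ β)))) ↔ (((β ↔ (β → β)) → (γ ↔ β)) → ~((β ↔ (γ → γ)) ↔ (α ↔ (α → β))))) ↔ (((α ↔ (α ↔ (α → γ))) ↔ (~γ ↔ ((γ → β) ↔ ~α))) ↔ (((α → (γ → α)) ↔ ~(~β → β)) ↔ ((γ → (α ↔ β)) → (~α ↔ (γ ↔ α))))) = 3 ↔ 2 = 3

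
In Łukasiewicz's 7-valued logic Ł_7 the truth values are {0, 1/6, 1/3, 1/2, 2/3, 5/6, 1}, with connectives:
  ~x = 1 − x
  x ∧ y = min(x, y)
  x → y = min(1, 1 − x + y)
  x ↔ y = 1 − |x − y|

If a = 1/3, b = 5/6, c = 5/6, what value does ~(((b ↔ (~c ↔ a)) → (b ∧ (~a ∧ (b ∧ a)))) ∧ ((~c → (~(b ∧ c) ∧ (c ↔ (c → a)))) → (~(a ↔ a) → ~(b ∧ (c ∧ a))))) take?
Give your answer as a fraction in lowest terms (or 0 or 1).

~c = ~5/6 = 1/6
~c ↔ a = 1/6 ↔ 1/3 = 5/6
b ↔ (~c ↔ a) = 5/6 ↔ 5/6 = 1
~a = ~1/3 = 2/3
b ∧ a = 5/6 ∧ 1/3 = 1/3
~a ∧ (b ∧ a) = 2/3 ∧ 1/3 = 1/3
b ∧ (~a ∧ (b ∧ a)) = 5/6 ∧ 1/3 = 1/3
(b ↔ (~c ↔ a)) → (b ∧ (~a ∧ (b ∧ a))) = 1 → 1/3 = 1/3
~c = ~5/6 = 1/6
b ∧ c = 5/6 ∧ 5/6 = 5/6
~(b ∧ c) = ~5/6 = 1/6
c → a = 5/6 → 1/3 = 1/2
c ↔ (c → a) = 5/6 ↔ 1/2 = 2/3
~(b ∧ c) ∧ (c ↔ (c → a)) = 1/6 ∧ 2/3 = 1/6
~c → (~(b ∧ c) ∧ (c ↔ (c → a))) = 1/6 → 1/6 = 1
a ↔ a = 1/3 ↔ 1/3 = 1
~(a ↔ a) = ~1 = 0
c ∧ a = 5/6 ∧ 1/3 = 1/3
b ∧ (c ∧ a) = 5/6 ∧ 1/3 = 1/3
~(b ∧ (c ∧ a)) = ~1/3 = 2/3
~(a ↔ a) → ~(b ∧ (c ∧ a)) = 0 → 2/3 = 1
(~c → (~(b ∧ c) ∧ (c ↔ (c → a)))) → (~(a ↔ a) → ~(b ∧ (c ∧ a))) = 1 → 1 = 1
((b ↔ (~c ↔ a)) → (b ∧ (~a ∧ (b ∧ a)))) ∧ ((~c → (~(b ∧ c) ∧ (c ↔ (c → a)))) → (~(a ↔ a) → ~(b ∧ (c ∧ a)))) = 1/3 ∧ 1 = 1/3
~(((b ↔ (~c ↔ a)) → (b ∧ (~a ∧ (b ∧ a)))) ∧ ((~c → (~(b ∧ c) ∧ (c ↔ (c → a)))) → (~(a ↔ a) → ~(b ∧ (c ∧ a))))) = ~1/3 = 2/3

2/3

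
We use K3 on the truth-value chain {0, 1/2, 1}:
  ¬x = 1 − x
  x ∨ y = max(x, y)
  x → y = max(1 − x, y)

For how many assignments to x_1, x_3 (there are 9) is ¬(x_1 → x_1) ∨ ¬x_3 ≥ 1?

x_1 = 0, x_3 = 0 ↦ 1  ≥
x_1 = 0, x_3 = 1/2 ↦ 1/2  <
x_1 = 0, x_3 = 1 ↦ 0  <
x_1 = 1/2, x_3 = 0 ↦ 1  ≥
x_1 = 1/2, x_3 = 1/2 ↦ 1/2  <
x_1 = 1/2, x_3 = 1 ↦ 1/2  <
x_1 = 1, x_3 = 0 ↦ 1  ≥
x_1 = 1, x_3 = 1/2 ↦ 1/2  <
x_1 = 1, x_3 = 1 ↦ 0  <
So 3 of the 9 assignments meet the threshold.

3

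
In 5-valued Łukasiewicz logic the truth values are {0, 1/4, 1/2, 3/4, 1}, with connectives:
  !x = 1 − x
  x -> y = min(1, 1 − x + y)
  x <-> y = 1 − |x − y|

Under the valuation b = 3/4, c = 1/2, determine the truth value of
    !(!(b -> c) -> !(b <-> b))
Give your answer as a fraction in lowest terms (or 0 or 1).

1/4

b -> c = 3/4 -> 1/2 = 3/4
!(b -> c) = !3/4 = 1/4
b <-> b = 3/4 <-> 3/4 = 1
!(b <-> b) = !1 = 0
!(b -> c) -> !(b <-> b) = 1/4 -> 0 = 3/4
!(!(b -> c) -> !(b <-> b)) = !3/4 = 1/4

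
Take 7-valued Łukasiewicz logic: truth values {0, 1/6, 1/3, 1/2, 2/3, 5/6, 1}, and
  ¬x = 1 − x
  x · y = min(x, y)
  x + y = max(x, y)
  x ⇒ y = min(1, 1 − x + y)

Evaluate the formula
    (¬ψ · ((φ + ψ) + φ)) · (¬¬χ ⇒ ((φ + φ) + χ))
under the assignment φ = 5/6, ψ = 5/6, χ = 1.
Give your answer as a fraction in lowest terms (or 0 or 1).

¬ψ = ¬5/6 = 1/6
φ + ψ = 5/6 + 5/6 = 5/6
(φ + ψ) + φ = 5/6 + 5/6 = 5/6
¬ψ · ((φ + ψ) + φ) = 1/6 · 5/6 = 1/6
¬χ = ¬1 = 0
¬¬χ = ¬0 = 1
φ + φ = 5/6 + 5/6 = 5/6
(φ + φ) + χ = 5/6 + 1 = 1
¬¬χ ⇒ ((φ + φ) + χ) = 1 ⇒ 1 = 1
(¬ψ · ((φ + ψ) + φ)) · (¬¬χ ⇒ ((φ + φ) + χ)) = 1/6 · 1 = 1/6

1/6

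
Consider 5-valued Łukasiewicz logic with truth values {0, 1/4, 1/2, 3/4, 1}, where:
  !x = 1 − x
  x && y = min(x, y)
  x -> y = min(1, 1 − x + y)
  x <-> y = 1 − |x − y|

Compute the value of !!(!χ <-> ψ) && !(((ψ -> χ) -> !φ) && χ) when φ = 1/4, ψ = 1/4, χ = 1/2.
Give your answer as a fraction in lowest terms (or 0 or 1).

!χ = !1/2 = 1/2
!χ <-> ψ = 1/2 <-> 1/4 = 3/4
!(!χ <-> ψ) = !3/4 = 1/4
!!(!χ <-> ψ) = !1/4 = 3/4
ψ -> χ = 1/4 -> 1/2 = 1
!φ = !1/4 = 3/4
(ψ -> χ) -> !φ = 1 -> 3/4 = 3/4
((ψ -> χ) -> !φ) && χ = 3/4 && 1/2 = 1/2
!(((ψ -> χ) -> !φ) && χ) = !1/2 = 1/2
!!(!χ <-> ψ) && !(((ψ -> χ) -> !φ) && χ) = 3/4 && 1/2 = 1/2

1/2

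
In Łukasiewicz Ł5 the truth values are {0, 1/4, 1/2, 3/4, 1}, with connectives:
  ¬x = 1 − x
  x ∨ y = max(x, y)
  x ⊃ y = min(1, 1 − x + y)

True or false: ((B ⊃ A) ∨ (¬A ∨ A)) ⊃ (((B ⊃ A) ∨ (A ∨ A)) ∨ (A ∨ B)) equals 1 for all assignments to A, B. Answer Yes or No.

No

Counterexample: take A = 0, B = 1/4.
B ⊃ A = 1/4 ⊃ 0 = 3/4
¬A = ¬0 = 1
¬A ∨ A = 1 ∨ 0 = 1
(B ⊃ A) ∨ (¬A ∨ A) = 3/4 ∨ 1 = 1
B ⊃ A = 1/4 ⊃ 0 = 3/4
A ∨ A = 0 ∨ 0 = 0
(B ⊃ A) ∨ (A ∨ A) = 3/4 ∨ 0 = 3/4
A ∨ B = 0 ∨ 1/4 = 1/4
((B ⊃ A) ∨ (A ∨ A)) ∨ (A ∨ B) = 3/4 ∨ 1/4 = 3/4
((B ⊃ A) ∨ (¬A ∨ A)) ⊃ (((B ⊃ A) ∨ (A ∨ A)) ∨ (A ∨ B)) = 1 ⊃ 3/4 = 3/4
This gives 3/4 ≠ 1.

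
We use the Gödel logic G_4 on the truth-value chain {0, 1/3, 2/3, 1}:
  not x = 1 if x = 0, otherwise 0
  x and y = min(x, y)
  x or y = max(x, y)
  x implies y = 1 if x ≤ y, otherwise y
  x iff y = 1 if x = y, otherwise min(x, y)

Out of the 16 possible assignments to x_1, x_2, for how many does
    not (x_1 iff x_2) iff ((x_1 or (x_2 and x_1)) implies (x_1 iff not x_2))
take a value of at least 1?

15

x_1 = 0, x_2 = 0 ↦ 0  <
x_1 = 0, x_2 = 1/3 ↦ 1  ≥
x_1 = 0, x_2 = 2/3 ↦ 1  ≥
x_1 = 0, x_2 = 1 ↦ 1  ≥
x_1 = 1/3, x_2 = 0 ↦ 1  ≥
x_1 = 1/3, x_2 = 1/3 ↦ 1  ≥
x_1 = 1/3, x_2 = 2/3 ↦ 1  ≥
x_1 = 1/3, x_2 = 1 ↦ 1  ≥
x_1 = 2/3, x_2 = 0 ↦ 1  ≥
x_1 = 2/3, x_2 = 1/3 ↦ 1  ≥
x_1 = 2/3, x_2 = 2/3 ↦ 1  ≥
x_1 = 2/3, x_2 = 1 ↦ 1  ≥
x_1 = 1, x_2 = 0 ↦ 1  ≥
x_1 = 1, x_2 = 1/3 ↦ 1  ≥
x_1 = 1, x_2 = 2/3 ↦ 1  ≥
x_1 = 1, x_2 = 1 ↦ 1  ≥
So 15 of the 16 assignments meet the threshold.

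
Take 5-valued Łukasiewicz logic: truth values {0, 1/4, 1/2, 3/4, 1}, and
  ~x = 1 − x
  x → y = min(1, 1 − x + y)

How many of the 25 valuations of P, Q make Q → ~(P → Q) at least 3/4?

12

value 1: 9 assignments (counts)
value 3/4: 3 assignments (counts)
value 1/2: 4 assignments
value 1/4: 4 assignments
value 0: 5 assignments
So 12 of the 25 assignments meet the threshold.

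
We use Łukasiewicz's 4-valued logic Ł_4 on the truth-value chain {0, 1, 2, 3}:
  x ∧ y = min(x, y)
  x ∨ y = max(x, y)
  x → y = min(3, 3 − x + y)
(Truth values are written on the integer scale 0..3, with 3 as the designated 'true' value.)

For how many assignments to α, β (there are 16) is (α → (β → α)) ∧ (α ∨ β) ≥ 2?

α = 0, β = 0 ↦ 0  <
α = 0, β = 1 ↦ 1  <
α = 0, β = 2 ↦ 2  ≥
α = 0, β = 3 ↦ 3  ≥
α = 1, β = 0 ↦ 1  <
α = 1, β = 1 ↦ 1  <
α = 1, β = 2 ↦ 2  ≥
α = 1, β = 3 ↦ 3  ≥
α = 2, β = 0 ↦ 2  ≥
α = 2, β = 1 ↦ 2  ≥
α = 2, β = 2 ↦ 2  ≥
α = 2, β = 3 ↦ 3  ≥
α = 3, β = 0 ↦ 3  ≥
α = 3, β = 1 ↦ 3  ≥
α = 3, β = 2 ↦ 3  ≥
α = 3, β = 3 ↦ 3  ≥
So 12 of the 16 assignments meet the threshold.

12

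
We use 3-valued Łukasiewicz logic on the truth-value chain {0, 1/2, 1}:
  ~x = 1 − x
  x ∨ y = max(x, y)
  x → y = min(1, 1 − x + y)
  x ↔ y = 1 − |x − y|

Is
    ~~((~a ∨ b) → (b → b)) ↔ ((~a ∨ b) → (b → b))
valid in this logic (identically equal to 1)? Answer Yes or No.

Yes

a = 0, b = 0 ↦ 1
a = 0, b = 1/2 ↦ 1
a = 0, b = 1 ↦ 1
a = 1/2, b = 0 ↦ 1
a = 1/2, b = 1/2 ↦ 1
a = 1/2, b = 1 ↦ 1
a = 1, b = 0 ↦ 1
a = 1, b = 1/2 ↦ 1
a = 1, b = 1 ↦ 1
Every assignment gives a value ≥ 1.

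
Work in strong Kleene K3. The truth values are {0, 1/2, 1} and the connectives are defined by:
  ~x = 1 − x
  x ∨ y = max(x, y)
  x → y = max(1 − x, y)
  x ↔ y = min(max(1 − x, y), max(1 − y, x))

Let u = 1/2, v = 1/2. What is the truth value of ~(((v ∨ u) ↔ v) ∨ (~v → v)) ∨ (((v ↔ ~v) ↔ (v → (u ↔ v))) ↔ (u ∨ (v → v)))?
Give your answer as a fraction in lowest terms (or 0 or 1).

v ∨ u = 1/2 ∨ 1/2 = 1/2
(v ∨ u) ↔ v = 1/2 ↔ 1/2 = 1/2
~v = ~1/2 = 1/2
~v → v = 1/2 → 1/2 = 1/2
((v ∨ u) ↔ v) ∨ (~v → v) = 1/2 ∨ 1/2 = 1/2
~(((v ∨ u) ↔ v) ∨ (~v → v)) = ~1/2 = 1/2
~v = ~1/2 = 1/2
v ↔ ~v = 1/2 ↔ 1/2 = 1/2
u ↔ v = 1/2 ↔ 1/2 = 1/2
v → (u ↔ v) = 1/2 → 1/2 = 1/2
(v ↔ ~v) ↔ (v → (u ↔ v)) = 1/2 ↔ 1/2 = 1/2
v → v = 1/2 → 1/2 = 1/2
u ∨ (v → v) = 1/2 ∨ 1/2 = 1/2
((v ↔ ~v) ↔ (v → (u ↔ v))) ↔ (u ∨ (v → v)) = 1/2 ↔ 1/2 = 1/2
~(((v ∨ u) ↔ v) ∨ (~v → v)) ∨ (((v ↔ ~v) ↔ (v → (u ↔ v))) ↔ (u ∨ (v → v))) = 1/2 ∨ 1/2 = 1/2

1/2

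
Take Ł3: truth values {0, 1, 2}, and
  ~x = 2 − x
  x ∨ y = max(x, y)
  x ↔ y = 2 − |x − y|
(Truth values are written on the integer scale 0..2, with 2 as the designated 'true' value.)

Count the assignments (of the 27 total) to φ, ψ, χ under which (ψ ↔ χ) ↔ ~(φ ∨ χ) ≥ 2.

value 2: 10 assignments (counts)
value 1: 11 assignments
value 0: 6 assignments
So 10 of the 27 assignments meet the threshold.

10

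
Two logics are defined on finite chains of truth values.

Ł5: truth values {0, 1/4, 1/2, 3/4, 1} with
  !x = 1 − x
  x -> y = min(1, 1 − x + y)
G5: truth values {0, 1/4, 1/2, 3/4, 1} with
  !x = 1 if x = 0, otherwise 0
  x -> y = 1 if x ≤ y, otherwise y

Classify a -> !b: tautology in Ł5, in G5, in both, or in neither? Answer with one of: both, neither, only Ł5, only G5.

neither

In Ł5: at a = 1/4, b = 1 the value is 3/4 — not a tautology.
In G5: at a = 1/4, b = 1/4 the value is 0 — not a tautology.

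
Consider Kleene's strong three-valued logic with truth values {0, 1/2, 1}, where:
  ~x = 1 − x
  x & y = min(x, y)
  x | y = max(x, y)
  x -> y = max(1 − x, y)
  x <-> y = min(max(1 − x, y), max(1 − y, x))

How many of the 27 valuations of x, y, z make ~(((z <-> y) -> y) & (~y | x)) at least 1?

6

value 1: 6 assignments (counts)
value 1/2: 15 assignments
value 0: 6 assignments
So 6 of the 27 assignments meet the threshold.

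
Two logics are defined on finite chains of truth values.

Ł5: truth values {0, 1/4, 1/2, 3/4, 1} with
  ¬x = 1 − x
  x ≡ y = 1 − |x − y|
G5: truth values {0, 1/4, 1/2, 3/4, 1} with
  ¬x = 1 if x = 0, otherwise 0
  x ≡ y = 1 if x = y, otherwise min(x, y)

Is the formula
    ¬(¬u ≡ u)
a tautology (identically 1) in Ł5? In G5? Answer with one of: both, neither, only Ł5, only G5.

only G5

In Ł5: at u = 1/4 the value is 1/2 — not a tautology.
In G5: every assignment gives 1 — tautology.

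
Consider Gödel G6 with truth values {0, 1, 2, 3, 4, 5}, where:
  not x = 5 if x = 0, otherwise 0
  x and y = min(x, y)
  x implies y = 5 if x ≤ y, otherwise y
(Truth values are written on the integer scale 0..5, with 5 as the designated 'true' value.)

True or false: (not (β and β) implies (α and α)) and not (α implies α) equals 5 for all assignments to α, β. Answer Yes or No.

No

Counterexample: take α = 0, β = 0.
β and β = 0 and 0 = 0
not (β and β) = not 0 = 5
α and α = 0 and 0 = 0
not (β and β) implies (α and α) = 5 implies 0 = 0
α implies α = 0 implies 0 = 5
not (α implies α) = not 5 = 0
(not (β and β) implies (α and α)) and not (α implies α) = 0 and 0 = 0
This gives 0 ≠ 5.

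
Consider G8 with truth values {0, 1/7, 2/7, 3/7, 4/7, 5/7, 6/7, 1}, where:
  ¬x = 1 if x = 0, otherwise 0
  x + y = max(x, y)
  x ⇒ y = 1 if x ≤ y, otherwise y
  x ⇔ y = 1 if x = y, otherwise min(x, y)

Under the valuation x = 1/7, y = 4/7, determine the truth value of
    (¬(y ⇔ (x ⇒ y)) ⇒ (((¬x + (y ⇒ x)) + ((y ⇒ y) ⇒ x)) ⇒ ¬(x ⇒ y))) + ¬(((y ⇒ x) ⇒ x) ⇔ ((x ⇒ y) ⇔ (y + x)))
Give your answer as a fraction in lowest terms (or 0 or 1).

x ⇒ y = 1/7 ⇒ 4/7 = 1
y ⇔ (x ⇒ y) = 4/7 ⇔ 1 = 4/7
¬(y ⇔ (x ⇒ y)) = ¬4/7 = 0
¬x = ¬1/7 = 0
y ⇒ x = 4/7 ⇒ 1/7 = 1/7
¬x + (y ⇒ x) = 0 + 1/7 = 1/7
y ⇒ y = 4/7 ⇒ 4/7 = 1
(y ⇒ y) ⇒ x = 1 ⇒ 1/7 = 1/7
(¬x + (y ⇒ x)) + ((y ⇒ y) ⇒ x) = 1/7 + 1/7 = 1/7
x ⇒ y = 1/7 ⇒ 4/7 = 1
¬(x ⇒ y) = ¬1 = 0
((¬x + (y ⇒ x)) + ((y ⇒ y) ⇒ x)) ⇒ ¬(x ⇒ y) = 1/7 ⇒ 0 = 0
¬(y ⇔ (x ⇒ y)) ⇒ (((¬x + (y ⇒ x)) + ((y ⇒ y) ⇒ x)) ⇒ ¬(x ⇒ y)) = 0 ⇒ 0 = 1
y ⇒ x = 4/7 ⇒ 1/7 = 1/7
(y ⇒ x) ⇒ x = 1/7 ⇒ 1/7 = 1
x ⇒ y = 1/7 ⇒ 4/7 = 1
y + x = 4/7 + 1/7 = 4/7
(x ⇒ y) ⇔ (y + x) = 1 ⇔ 4/7 = 4/7
((y ⇒ x) ⇒ x) ⇔ ((x ⇒ y) ⇔ (y + x)) = 1 ⇔ 4/7 = 4/7
¬(((y ⇒ x) ⇒ x) ⇔ ((x ⇒ y) ⇔ (y + x))) = ¬4/7 = 0
(¬(y ⇔ (x ⇒ y)) ⇒ (((¬x + (y ⇒ x)) + ((y ⇒ y) ⇒ x)) ⇒ ¬(x ⇒ y))) + ¬(((y ⇒ x) ⇒ x) ⇔ ((x ⇒ y) ⇔ (y + x))) = 1 + 0 = 1

1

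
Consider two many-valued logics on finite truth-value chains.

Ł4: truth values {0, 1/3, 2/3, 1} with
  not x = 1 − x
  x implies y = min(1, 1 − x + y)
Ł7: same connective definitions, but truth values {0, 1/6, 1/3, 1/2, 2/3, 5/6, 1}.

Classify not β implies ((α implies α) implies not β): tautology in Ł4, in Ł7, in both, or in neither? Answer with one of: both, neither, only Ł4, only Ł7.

both

In Ł4: every assignment gives 1 — tautology.
In Ł7: every assignment gives 1 — tautology.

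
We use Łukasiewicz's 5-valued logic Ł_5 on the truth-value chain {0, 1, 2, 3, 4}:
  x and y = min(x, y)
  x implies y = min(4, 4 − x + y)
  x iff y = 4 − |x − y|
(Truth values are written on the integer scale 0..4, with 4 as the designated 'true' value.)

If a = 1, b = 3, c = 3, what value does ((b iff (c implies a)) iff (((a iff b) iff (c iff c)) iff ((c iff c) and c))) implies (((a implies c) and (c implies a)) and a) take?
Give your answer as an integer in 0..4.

c implies a = 3 implies 1 = 2
b iff (c implies a) = 3 iff 2 = 3
a iff b = 1 iff 3 = 2
c iff c = 3 iff 3 = 4
(a iff b) iff (c iff c) = 2 iff 4 = 2
c iff c = 3 iff 3 = 4
(c iff c) and c = 4 and 3 = 3
((a iff b) iff (c iff c)) iff ((c iff c) and c) = 2 iff 3 = 3
(b iff (c implies a)) iff (((a iff b) iff (c iff c)) iff ((c iff c) and c)) = 3 iff 3 = 4
a implies c = 1 implies 3 = 4
c implies a = 3 implies 1 = 2
(a implies c) and (c implies a) = 4 and 2 = 2
((a implies c) and (c implies a)) and a = 2 and 1 = 1
((b iff (c implies a)) iff (((a iff b) iff (c iff c)) iff ((c iff c) and c))) implies (((a implies c) and (c implies a)) and a) = 4 implies 1 = 1

1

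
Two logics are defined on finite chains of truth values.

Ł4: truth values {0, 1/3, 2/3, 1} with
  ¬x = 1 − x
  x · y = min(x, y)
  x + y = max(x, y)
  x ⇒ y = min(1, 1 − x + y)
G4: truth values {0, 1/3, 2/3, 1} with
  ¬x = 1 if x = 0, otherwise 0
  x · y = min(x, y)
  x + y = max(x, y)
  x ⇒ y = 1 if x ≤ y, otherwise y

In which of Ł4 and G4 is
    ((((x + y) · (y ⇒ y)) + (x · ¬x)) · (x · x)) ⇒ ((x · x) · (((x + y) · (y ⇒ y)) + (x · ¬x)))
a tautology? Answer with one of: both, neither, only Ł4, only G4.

In Ł4: every assignment gives 1 — tautology.
In G4: every assignment gives 1 — tautology.

both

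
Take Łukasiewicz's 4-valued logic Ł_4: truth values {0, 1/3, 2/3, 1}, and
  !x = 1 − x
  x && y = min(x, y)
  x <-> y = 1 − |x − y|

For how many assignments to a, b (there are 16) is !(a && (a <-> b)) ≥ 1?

a = 0, b = 0 ↦ 1  ≥
a = 0, b = 1/3 ↦ 1  ≥
a = 0, b = 2/3 ↦ 1  ≥
a = 0, b = 1 ↦ 1  ≥
a = 1/3, b = 0 ↦ 2/3  <
a = 1/3, b = 1/3 ↦ 2/3  <
a = 1/3, b = 2/3 ↦ 2/3  <
a = 1/3, b = 1 ↦ 2/3  <
a = 2/3, b = 0 ↦ 2/3  <
a = 2/3, b = 1/3 ↦ 1/3  <
a = 2/3, b = 2/3 ↦ 1/3  <
a = 2/3, b = 1 ↦ 1/3  <
a = 1, b = 0 ↦ 1  ≥
a = 1, b = 1/3 ↦ 2/3  <
a = 1, b = 2/3 ↦ 1/3  <
a = 1, b = 1 ↦ 0  <
So 5 of the 16 assignments meet the threshold.

5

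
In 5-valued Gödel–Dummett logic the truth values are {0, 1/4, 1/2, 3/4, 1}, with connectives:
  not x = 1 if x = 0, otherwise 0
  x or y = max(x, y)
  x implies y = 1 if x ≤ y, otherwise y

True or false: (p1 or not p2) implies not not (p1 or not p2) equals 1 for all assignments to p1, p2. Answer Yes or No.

At p1 = 1/4, p2 = 1/2, for instance:
not p2 = not 1/2 = 0
p1 or not p2 = 1/4 or 0 = 1/4
not (p1 or not p2) = not 1/4 = 0
not not (p1 or not p2) = not 0 = 1
(p1 or not p2) implies not not (p1 or not p2) = 1/4 implies 1 = 1
and checking the remaining 24 assignments likewise gives ≥ 1 in every case.

Yes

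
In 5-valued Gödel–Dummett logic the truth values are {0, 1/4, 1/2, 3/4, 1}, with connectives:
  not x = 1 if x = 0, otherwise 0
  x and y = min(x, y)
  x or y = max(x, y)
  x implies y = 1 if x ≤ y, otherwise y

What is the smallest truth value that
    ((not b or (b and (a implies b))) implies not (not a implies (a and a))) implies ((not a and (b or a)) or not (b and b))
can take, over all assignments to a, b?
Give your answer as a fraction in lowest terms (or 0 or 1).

1/4

Take a = 0, b = 1/4:
not b = not 1/4 = 0
a implies b = 0 implies 1/4 = 1
b and (a implies b) = 1/4 and 1 = 1/4
not b or (b and (a implies b)) = 0 or 1/4 = 1/4
not a = not 0 = 1
a and a = 0 and 0 = 0
not a implies (a and a) = 1 implies 0 = 0
not (not a implies (a and a)) = not 0 = 1
(not b or (b and (a implies b))) implies not (not a implies (a and a)) = 1/4 implies 1 = 1
not a = not 0 = 1
b or a = 1/4 or 0 = 1/4
not a and (b or a) = 1 and 1/4 = 1/4
b and b = 1/4 and 1/4 = 1/4
not (b and b) = not 1/4 = 0
(not a and (b or a)) or not (b and b) = 1/4 or 0 = 1/4
((not b or (b and (a implies b))) implies not (not a implies (a and a))) implies ((not a and (b or a)) or not (b and b)) = 1 implies 1/4 = 1/4
No assignment yields a value below 1/4, so this is the minimum.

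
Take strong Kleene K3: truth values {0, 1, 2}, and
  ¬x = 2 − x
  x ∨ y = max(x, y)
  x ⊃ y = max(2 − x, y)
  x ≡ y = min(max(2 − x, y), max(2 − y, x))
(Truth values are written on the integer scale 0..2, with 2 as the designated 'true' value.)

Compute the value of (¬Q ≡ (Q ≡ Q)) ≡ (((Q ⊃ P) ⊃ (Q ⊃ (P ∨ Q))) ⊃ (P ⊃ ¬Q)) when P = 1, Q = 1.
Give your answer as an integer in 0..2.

1

¬Q = ¬1 = 1
Q ≡ Q = 1 ≡ 1 = 1
¬Q ≡ (Q ≡ Q) = 1 ≡ 1 = 1
Q ⊃ P = 1 ⊃ 1 = 1
P ∨ Q = 1 ∨ 1 = 1
Q ⊃ (P ∨ Q) = 1 ⊃ 1 = 1
(Q ⊃ P) ⊃ (Q ⊃ (P ∨ Q)) = 1 ⊃ 1 = 1
¬Q = ¬1 = 1
P ⊃ ¬Q = 1 ⊃ 1 = 1
((Q ⊃ P) ⊃ (Q ⊃ (P ∨ Q))) ⊃ (P ⊃ ¬Q) = 1 ⊃ 1 = 1
(¬Q ≡ (Q ≡ Q)) ≡ (((Q ⊃ P) ⊃ (Q ⊃ (P ∨ Q))) ⊃ (P ⊃ ¬Q)) = 1 ≡ 1 = 1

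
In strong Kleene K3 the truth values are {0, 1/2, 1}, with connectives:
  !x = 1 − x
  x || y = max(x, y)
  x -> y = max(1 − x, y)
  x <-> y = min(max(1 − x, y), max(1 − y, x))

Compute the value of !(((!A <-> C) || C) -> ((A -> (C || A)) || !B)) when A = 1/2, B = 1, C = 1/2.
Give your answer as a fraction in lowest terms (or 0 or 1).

!A = !1/2 = 1/2
!A <-> C = 1/2 <-> 1/2 = 1/2
(!A <-> C) || C = 1/2 || 1/2 = 1/2
C || A = 1/2 || 1/2 = 1/2
A -> (C || A) = 1/2 -> 1/2 = 1/2
!B = !1 = 0
(A -> (C || A)) || !B = 1/2 || 0 = 1/2
((!A <-> C) || C) -> ((A -> (C || A)) || !B) = 1/2 -> 1/2 = 1/2
!(((!A <-> C) || C) -> ((A -> (C || A)) || !B)) = !1/2 = 1/2

1/2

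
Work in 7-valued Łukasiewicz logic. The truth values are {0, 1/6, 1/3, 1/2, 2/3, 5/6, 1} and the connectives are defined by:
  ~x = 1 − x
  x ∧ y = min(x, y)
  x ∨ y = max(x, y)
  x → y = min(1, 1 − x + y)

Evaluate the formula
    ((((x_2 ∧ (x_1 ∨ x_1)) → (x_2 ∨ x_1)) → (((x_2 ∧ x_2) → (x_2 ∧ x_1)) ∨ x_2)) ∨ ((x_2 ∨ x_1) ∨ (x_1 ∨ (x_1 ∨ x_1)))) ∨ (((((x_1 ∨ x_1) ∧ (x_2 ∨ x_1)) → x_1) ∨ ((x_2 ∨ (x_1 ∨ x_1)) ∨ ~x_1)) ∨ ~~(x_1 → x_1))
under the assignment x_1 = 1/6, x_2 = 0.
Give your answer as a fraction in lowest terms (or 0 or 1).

x_1 ∨ x_1 = 1/6 ∨ 1/6 = 1/6
x_2 ∧ (x_1 ∨ x_1) = 0 ∧ 1/6 = 0
x_2 ∨ x_1 = 0 ∨ 1/6 = 1/6
(x_2 ∧ (x_1 ∨ x_1)) → (x_2 ∨ x_1) = 0 → 1/6 = 1
x_2 ∧ x_2 = 0 ∧ 0 = 0
x_2 ∧ x_1 = 0 ∧ 1/6 = 0
(x_2 ∧ x_2) → (x_2 ∧ x_1) = 0 → 0 = 1
((x_2 ∧ x_2) → (x_2 ∧ x_1)) ∨ x_2 = 1 ∨ 0 = 1
((x_2 ∧ (x_1 ∨ x_1)) → (x_2 ∨ x_1)) → (((x_2 ∧ x_2) → (x_2 ∧ x_1)) ∨ x_2) = 1 → 1 = 1
x_2 ∨ x_1 = 0 ∨ 1/6 = 1/6
x_1 ∨ x_1 = 1/6 ∨ 1/6 = 1/6
x_1 ∨ (x_1 ∨ x_1) = 1/6 ∨ 1/6 = 1/6
(x_2 ∨ x_1) ∨ (x_1 ∨ (x_1 ∨ x_1)) = 1/6 ∨ 1/6 = 1/6
(((x_2 ∧ (x_1 ∨ x_1)) → (x_2 ∨ x_1)) → (((x_2 ∧ x_2) → (x_2 ∧ x_1)) ∨ x_2)) ∨ ((x_2 ∨ x_1) ∨ (x_1 ∨ (x_1 ∨ x_1))) = 1 ∨ 1/6 = 1
x_1 ∨ x_1 = 1/6 ∨ 1/6 = 1/6
x_2 ∨ x_1 = 0 ∨ 1/6 = 1/6
(x_1 ∨ x_1) ∧ (x_2 ∨ x_1) = 1/6 ∧ 1/6 = 1/6
((x_1 ∨ x_1) ∧ (x_2 ∨ x_1)) → x_1 = 1/6 → 1/6 = 1
x_1 ∨ x_1 = 1/6 ∨ 1/6 = 1/6
x_2 ∨ (x_1 ∨ x_1) = 0 ∨ 1/6 = 1/6
~x_1 = ~1/6 = 5/6
(x_2 ∨ (x_1 ∨ x_1)) ∨ ~x_1 = 1/6 ∨ 5/6 = 5/6
(((x_1 ∨ x_1) ∧ (x_2 ∨ x_1)) → x_1) ∨ ((x_2 ∨ (x_1 ∨ x_1)) ∨ ~x_1) = 1 ∨ 5/6 = 1
x_1 → x_1 = 1/6 → 1/6 = 1
~(x_1 → x_1) = ~1 = 0
~~(x_1 → x_1) = ~0 = 1
((((x_1 ∨ x_1) ∧ (x_2 ∨ x_1)) → x_1) ∨ ((x_2 ∨ (x_1 ∨ x_1)) ∨ ~x_1)) ∨ ~~(x_1 → x_1) = 1 ∨ 1 = 1
((((x_2 ∧ (x_1 ∨ x_1)) → (x_2 ∨ x_1)) → (((x_2 ∧ x_2) → (x_2 ∧ x_1)) ∨ x_2)) ∨ ((x_2 ∨ x_1) ∨ (x_1 ∨ (x_1 ∨ x_1)))) ∨ (((((x_1 ∨ x_1) ∧ (x_2 ∨ x_1)) → x_1) ∨ ((x_2 ∨ (x_1 ∨ x_1)) ∨ ~x_1)) ∨ ~~(x_1 → x_1)) = 1 ∨ 1 = 1

1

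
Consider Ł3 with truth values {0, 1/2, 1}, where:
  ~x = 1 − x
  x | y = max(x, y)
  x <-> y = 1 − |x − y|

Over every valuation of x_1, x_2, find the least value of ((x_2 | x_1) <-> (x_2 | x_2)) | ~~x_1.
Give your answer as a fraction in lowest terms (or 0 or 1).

1/2

Take x_1 = 1/2, x_2 = 0:
x_2 | x_1 = 0 | 1/2 = 1/2
x_2 | x_2 = 0 | 0 = 0
(x_2 | x_1) <-> (x_2 | x_2) = 1/2 <-> 0 = 1/2
~x_1 = ~1/2 = 1/2
~~x_1 = ~1/2 = 1/2
((x_2 | x_1) <-> (x_2 | x_2)) | ~~x_1 = 1/2 | 1/2 = 1/2
No assignment yields a value below 1/2, so this is the minimum.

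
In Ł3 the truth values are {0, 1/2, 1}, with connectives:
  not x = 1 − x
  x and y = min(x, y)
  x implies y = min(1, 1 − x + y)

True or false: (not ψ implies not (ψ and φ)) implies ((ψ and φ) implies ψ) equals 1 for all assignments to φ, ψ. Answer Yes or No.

Yes

φ = 0, ψ = 0 ↦ 1
φ = 0, ψ = 1/2 ↦ 1
φ = 0, ψ = 1 ↦ 1
φ = 1/2, ψ = 0 ↦ 1
φ = 1/2, ψ = 1/2 ↦ 1
φ = 1/2, ψ = 1 ↦ 1
φ = 1, ψ = 0 ↦ 1
φ = 1, ψ = 1/2 ↦ 1
φ = 1, ψ = 1 ↦ 1
Every assignment gives a value ≥ 1.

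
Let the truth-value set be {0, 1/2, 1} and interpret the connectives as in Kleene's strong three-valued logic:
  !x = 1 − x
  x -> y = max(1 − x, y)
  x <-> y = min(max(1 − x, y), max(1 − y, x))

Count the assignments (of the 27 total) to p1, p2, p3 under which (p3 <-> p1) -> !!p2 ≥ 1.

13

value 1: 13 assignments (counts)
value 1/2: 12 assignments
value 0: 2 assignments
So 13 of the 27 assignments meet the threshold.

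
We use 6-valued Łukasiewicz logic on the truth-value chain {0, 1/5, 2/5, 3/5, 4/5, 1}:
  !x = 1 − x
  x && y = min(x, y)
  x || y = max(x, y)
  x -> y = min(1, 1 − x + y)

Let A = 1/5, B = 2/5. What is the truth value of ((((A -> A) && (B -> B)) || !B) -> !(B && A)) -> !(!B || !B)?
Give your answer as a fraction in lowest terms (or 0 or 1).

3/5

A -> A = 1/5 -> 1/5 = 1
B -> B = 2/5 -> 2/5 = 1
(A -> A) && (B -> B) = 1 && 1 = 1
!B = !2/5 = 3/5
((A -> A) && (B -> B)) || !B = 1 || 3/5 = 1
B && A = 2/5 && 1/5 = 1/5
!(B && A) = !1/5 = 4/5
(((A -> A) && (B -> B)) || !B) -> !(B && A) = 1 -> 4/5 = 4/5
!B = !2/5 = 3/5
!B = !2/5 = 3/5
!B || !B = 3/5 || 3/5 = 3/5
!(!B || !B) = !3/5 = 2/5
((((A -> A) && (B -> B)) || !B) -> !(B && A)) -> !(!B || !B) = 4/5 -> 2/5 = 3/5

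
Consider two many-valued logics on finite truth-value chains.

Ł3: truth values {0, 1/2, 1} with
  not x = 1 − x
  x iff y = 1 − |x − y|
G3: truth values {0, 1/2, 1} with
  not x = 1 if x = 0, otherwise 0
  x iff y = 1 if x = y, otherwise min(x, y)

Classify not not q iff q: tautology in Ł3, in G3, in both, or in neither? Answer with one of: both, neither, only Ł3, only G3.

only Ł3

In Ł3: every assignment gives 1 — tautology.
In G3: at q = 1/2 the value is 1/2 — not a tautology.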